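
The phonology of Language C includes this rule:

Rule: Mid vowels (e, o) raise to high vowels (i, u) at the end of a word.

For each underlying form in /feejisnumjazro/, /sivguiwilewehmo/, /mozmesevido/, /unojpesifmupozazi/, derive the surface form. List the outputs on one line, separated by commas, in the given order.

feejisnumjazru, sivguiwilewehmu, mozmesevidu, unojpesifmupozazi

/feejisnumjazro/: /o/ is a mid vowel in word-final position, so it raises to [u]. → [feejisnumjazru].
/sivguiwilewehmo/: /o/ is a mid vowel in word-final position, so it raises to [u]. → [sivguiwilewehmu].
/mozmesevido/: /o/ is a mid vowel in word-final position, so it raises to [u]. → [mozmesevidu].
/unojpesifmupozazi/: the rule's environment is not met; surfaces unchanged as [unojpesifmupozazi].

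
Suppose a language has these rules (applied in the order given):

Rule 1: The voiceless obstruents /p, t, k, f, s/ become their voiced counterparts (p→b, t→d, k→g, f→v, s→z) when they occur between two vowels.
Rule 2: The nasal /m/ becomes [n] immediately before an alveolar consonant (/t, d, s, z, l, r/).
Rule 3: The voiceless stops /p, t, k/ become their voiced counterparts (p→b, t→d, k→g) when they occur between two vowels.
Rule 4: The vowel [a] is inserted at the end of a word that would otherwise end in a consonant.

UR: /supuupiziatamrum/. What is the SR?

Rule 1 (intervocalic voicing): /p/ is a voiceless obstruent between vowels /u/ and /u/, so it voices to [b]. /p/ is a voiceless obstruent between vowels /u/ and /i/, so it voices to [b]. /t/ is a voiceless obstruent between vowels /a/ and /a/, so it voices to [d]. /supuupiziatamrum/ → subuubiziadamrum.
Rule 2 (nasal place assimilation): /m/ precedes the alveolar consonant /r/, so it assimilates in place to [n]. /subuubiziadamrum/ → subuubiziadanrum.
Rule 3 (intervocalic voicing): no segment meets the environment; /subuubiziadanrum/ is unchanged.
Rule 4 (final a-epenthesis): the form ends in the consonant /m/, so [a] is inserted word-finally. /subuubiziadanrum/ → subuubiziadanruma.

subuubiziadanruma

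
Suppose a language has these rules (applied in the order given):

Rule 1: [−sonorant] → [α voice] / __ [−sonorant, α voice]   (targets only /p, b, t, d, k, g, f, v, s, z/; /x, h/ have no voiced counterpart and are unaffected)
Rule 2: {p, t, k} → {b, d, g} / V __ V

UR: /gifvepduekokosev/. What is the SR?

Rule 1 (regressive voicing assimilation): /f/ precedes the voiced obstruent /v/, so it voices to [v] by assimilation. /p/ precedes the voiced obstruent /d/, so it voices to [b] by assimilation. /gifvepduekokosev/ → givvebduekokosev.
Rule 2 (intervocalic voicing): /k/ is a voiceless stop between vowels /e/ and /o/, so it voices to [g]. /k/ is a voiceless stop between vowels /o/ and /o/, so it voices to [g]. /givvebduekokosev/ → givvebduegogosev.

givvebduegogosev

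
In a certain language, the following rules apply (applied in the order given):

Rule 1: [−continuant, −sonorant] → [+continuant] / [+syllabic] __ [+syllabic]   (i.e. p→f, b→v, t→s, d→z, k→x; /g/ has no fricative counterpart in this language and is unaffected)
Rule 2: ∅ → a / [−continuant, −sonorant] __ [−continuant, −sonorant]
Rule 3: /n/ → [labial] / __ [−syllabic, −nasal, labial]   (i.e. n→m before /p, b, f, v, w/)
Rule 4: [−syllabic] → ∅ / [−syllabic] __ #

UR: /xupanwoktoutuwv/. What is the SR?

xufamwokatousuw

Rule 1 (intervocalic spirantization): /p/ is a stop between vowels /u/ and /a/, so it spirantizes to the fricative [f]. /t/ is a stop between vowels /u/ and /u/, so it spirantizes to the fricative [s]. /xupanwoktoutuwv/ → xufanwoktousuwv.
Rule 2 (stop-cluster a-epenthesis): /k/ and /t/ form a stop–stop cluster, so [a] is inserted between them. /xufanwoktousuwv/ → xufanwokatousuwv.
Rule 3 (nasal place assimilation): /n/ precedes the labial consonant /w/, so it assimilates in place to [m]. /xufanwokatousuwv/ → xufamwokatousuwv.
Rule 4 (final cluster simplification): /v/ is the second consonant of a word-final cluster /wv/, so it deletes. /xufamwokatousuwv/ → xufamwokatousuw.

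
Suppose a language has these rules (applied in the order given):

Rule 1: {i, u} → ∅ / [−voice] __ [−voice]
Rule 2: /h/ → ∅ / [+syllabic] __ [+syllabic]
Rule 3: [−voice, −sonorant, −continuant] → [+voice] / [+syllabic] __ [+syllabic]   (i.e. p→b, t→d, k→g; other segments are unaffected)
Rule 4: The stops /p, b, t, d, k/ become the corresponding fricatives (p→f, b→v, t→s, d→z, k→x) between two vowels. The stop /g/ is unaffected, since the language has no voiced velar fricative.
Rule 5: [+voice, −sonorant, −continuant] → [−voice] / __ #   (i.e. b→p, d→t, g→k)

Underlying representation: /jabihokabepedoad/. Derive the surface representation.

javiogavevezoat

Rule 1 (high vowel syncope): no segment meets the environment; /jabihokabepedoad/ is unchanged.
Rule 2 (intervocalic h-deletion): /h/ occurs between vowels /i/ and /o/, so it deletes. /jabihokabepedoad/ → jabiokabepedoad.
Rule 3 (intervocalic voicing): /k/ is a voiceless stop between vowels /o/ and /a/, so it voices to [g]. /p/ is a voiceless stop between vowels /e/ and /e/, so it voices to [b]. /jabiokabepedoad/ → jabiogabebedoad.
Rule 4 (intervocalic spirantization): /b/ is a stop between vowels /a/ and /i/, so it spirantizes to the fricative [v]. /b/ is a stop between vowels /a/ and /e/, so it spirantizes to the fricative [v]. /b/ is a stop between vowels /e/ and /e/, so it spirantizes to the fricative [v]. /d/ is a stop between vowels /e/ and /o/, so it spirantizes to the fricative [z]. /jabiogabebedoad/ → javiogavevezoad.
Rule 5 (final devoicing): /d/ is a voiced stop in word-final position, so it devoices to [t]. /javiogavevezoad/ → javiogavevezoat.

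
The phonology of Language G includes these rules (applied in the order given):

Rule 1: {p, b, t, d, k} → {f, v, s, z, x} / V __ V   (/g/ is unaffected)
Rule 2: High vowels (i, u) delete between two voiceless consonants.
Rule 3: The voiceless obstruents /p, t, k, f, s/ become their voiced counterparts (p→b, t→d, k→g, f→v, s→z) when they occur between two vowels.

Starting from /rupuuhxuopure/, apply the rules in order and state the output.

Rule 1 (intervocalic spirantization): /p/ is a stop between vowels /u/ and /u/, so it spirantizes to the fricative [f]. /p/ is a stop between vowels /o/ and /u/, so it spirantizes to the fricative [f]. /rupuuhxuopure/ → rufuuhxuofure.
Rule 2 (high vowel syncope): no segment meets the environment; /rufuuhxuofure/ is unchanged.
Rule 3 (intervocalic voicing): /f/ is a voiceless obstruent between vowels /u/ and /u/, so it voices to [v]. /f/ is a voiceless obstruent between vowels /o/ and /u/, so it voices to [v]. /rufuuhxuofure/ → ruvuuhxuovure.

ruvuuhxuovure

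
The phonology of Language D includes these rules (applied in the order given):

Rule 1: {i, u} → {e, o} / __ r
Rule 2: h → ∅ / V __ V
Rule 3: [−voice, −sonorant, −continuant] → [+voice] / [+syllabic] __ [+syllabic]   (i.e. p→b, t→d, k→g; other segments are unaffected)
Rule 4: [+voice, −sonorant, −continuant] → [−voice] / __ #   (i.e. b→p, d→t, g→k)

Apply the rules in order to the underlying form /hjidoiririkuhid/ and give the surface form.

hjidoereriguit

Rule 1 (pre-rhotic lowering): /i/ is a high vowel immediately before /r/, so it lowers to [e]. /i/ is a high vowel immediately before /r/, so it lowers to [e]. /hjidoiririkuhid/ → hjidoererikuhid.
Rule 2 (intervocalic h-deletion): /h/ occurs between vowels /u/ and /i/, so it deletes. /hjidoererikuhid/ → hjidoererikuid.
Rule 3 (intervocalic voicing): /k/ is a voiceless stop between vowels /i/ and /u/, so it voices to [g]. /hjidoererikuid/ → hjidoereriguid.
Rule 4 (final devoicing): /d/ is a voiced stop in word-final position, so it devoices to [t]. /hjidoereriguid/ → hjidoereriguit.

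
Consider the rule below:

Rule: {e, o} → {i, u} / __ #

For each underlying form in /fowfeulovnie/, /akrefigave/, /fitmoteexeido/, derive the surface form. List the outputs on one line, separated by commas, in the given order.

fowfeulovnii, akrefigavi, fitmoteexeidu

/fowfeulovnie/: /e/ is a mid vowel in word-final position, so it raises to [i]. → [fowfeulovnii].
/akrefigave/: /e/ is a mid vowel in word-final position, so it raises to [i]. → [akrefigavi].
/fitmoteexeido/: /o/ is a mid vowel in word-final position, so it raises to [u]. → [fitmoteexeidu].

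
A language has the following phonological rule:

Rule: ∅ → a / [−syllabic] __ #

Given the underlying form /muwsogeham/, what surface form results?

the form ends in the consonant /m/, so [a] is inserted word-finally.
Surface form: [muwsogehama].

muwsogehama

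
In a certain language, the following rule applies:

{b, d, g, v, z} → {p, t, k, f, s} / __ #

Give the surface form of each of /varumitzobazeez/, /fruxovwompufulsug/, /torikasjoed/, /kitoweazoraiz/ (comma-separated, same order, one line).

varumitzobazees, fruxovwompufulsuk, torikasjoet, kitoweazorais

/varumitzobazeez/: /z/ is a voiced obstruent in word-final position, so it devoices to [s]. → [varumitzobazees].
/fruxovwompufulsug/: /g/ is a voiced obstruent in word-final position, so it devoices to [k]. → [fruxovwompufulsuk].
/torikasjoed/: /d/ is a voiced obstruent in word-final position, so it devoices to [t]. → [torikasjoet].
/kitoweazoraiz/: /z/ is a voiced obstruent in word-final position, so it devoices to [s]. → [kitoweazorais].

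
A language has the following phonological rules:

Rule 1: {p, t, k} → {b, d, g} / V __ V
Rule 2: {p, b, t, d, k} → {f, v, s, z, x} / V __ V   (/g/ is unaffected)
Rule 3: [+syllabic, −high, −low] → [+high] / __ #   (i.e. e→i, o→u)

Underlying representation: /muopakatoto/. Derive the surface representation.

Rule 1 (intervocalic voicing): /p/ is a voiceless stop between vowels /o/ and /a/, so it voices to [b]. /k/ is a voiceless stop between vowels /a/ and /a/, so it voices to [g]. /t/ is a voiceless stop between vowels /a/ and /o/, so it voices to [d]. /t/ is a voiceless stop between vowels /o/ and /o/, so it voices to [d]. /muopakatoto/ → muobagadodo.
Rule 2 (intervocalic spirantization): /b/ is a stop between vowels /o/ and /a/, so it spirantizes to the fricative [v]. /d/ is a stop between vowels /a/ and /o/, so it spirantizes to the fricative [z]. /d/ is a stop between vowels /o/ and /o/, so it spirantizes to the fricative [z]. /muobagadodo/ → muovagazozo.
Rule 3 (final vowel raising): /o/ is a mid vowel in word-final position, so it raises to [u]. /muovagazozo/ → muovagazozu.

muovagazozu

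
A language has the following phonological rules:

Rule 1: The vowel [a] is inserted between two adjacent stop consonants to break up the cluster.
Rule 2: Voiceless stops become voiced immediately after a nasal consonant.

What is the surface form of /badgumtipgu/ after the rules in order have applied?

Rule 1 (stop-cluster a-epenthesis): /d/ and /g/ form a stop–stop cluster, so [a] is inserted between them. /p/ and /g/ form a stop–stop cluster, so [a] is inserted between them. /badgumtipgu/ → badagumtipagu.
Rule 2 (post-nasal voicing): /t/ is a voiceless stop immediately after the nasal /m/, so it voices to [d]. /badagumtipagu/ → badagumdipagu.

badagumdipagu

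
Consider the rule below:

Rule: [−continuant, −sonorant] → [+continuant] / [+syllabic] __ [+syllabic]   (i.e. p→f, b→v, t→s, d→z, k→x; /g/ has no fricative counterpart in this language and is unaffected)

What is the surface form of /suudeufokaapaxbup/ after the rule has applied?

suuzeufoxaafaxbup

Scanning /suudeufokaapaxbup/: /d/ is a stop between vowels /u/ and /e/, so it spirantizes to the fricative [z]; /k/ is a stop between vowels /o/ and /a/, so it spirantizes to the fricative [x]; /p/ is a stop between vowels /a/ and /a/, so it spirantizes to the fricative [f]; /b/ at position 15 is not in the conditioning environment; /p/ at position 17 is not in the conditioning environment.
Result: [suuzeufoxaafaxbup].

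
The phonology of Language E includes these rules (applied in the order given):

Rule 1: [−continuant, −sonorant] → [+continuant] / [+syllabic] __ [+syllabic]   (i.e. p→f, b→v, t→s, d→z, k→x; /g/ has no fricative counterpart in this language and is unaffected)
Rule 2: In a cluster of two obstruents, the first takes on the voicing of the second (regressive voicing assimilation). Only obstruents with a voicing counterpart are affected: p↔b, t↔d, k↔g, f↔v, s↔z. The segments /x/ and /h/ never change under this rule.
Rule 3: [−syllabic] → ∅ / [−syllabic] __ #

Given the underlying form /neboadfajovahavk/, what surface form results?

Rule 1 (intervocalic spirantization): /b/ is a stop between vowels /e/ and /o/, so it spirantizes to the fricative [v]. /neboadfajovahavk/ → nevoadfajovahavk.
Rule 2 (regressive voicing assimilation): /d/ precedes the voiceless obstruent /f/, so it devoices to [t] by assimilation. /v/ precedes the voiceless obstruent /k/, so it devoices to [f] by assimilation. /nevoadfajovahavk/ → nevoatfajovahafk.
Rule 3 (final cluster simplification): /k/ is the second consonant of a word-final cluster /fk/, so it deletes. /nevoatfajovahafk/ → nevoatfajovahaf.

nevoatfajovahaf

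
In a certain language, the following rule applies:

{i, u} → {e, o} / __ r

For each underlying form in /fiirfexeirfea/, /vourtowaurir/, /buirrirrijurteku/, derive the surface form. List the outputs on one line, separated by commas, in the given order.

fierfexeerfea, voortowaorer, buerrerrijorteku

/fiirfexeirfea/: /i/ is a high vowel immediately before /r/, so it lowers to [e]. /i/ is a high vowel immediately before /r/, so it lowers to [e]. → [fierfexeerfea].
/vourtowaurir/: /u/ is a high vowel immediately before /r/, so it lowers to [o]. /u/ is a high vowel immediately before /r/, so it lowers to [o]. /i/ is a high vowel immediately before /r/, so it lowers to [e]. → [voortowaorer].
/buirrirrijurteku/: /i/ is a high vowel immediately before /r/, so it lowers to [e]. /i/ is a high vowel immediately before /r/, so it lowers to [e]. /u/ is a high vowel immediately before /r/, so it lowers to [o]. → [buerrerrijorteku].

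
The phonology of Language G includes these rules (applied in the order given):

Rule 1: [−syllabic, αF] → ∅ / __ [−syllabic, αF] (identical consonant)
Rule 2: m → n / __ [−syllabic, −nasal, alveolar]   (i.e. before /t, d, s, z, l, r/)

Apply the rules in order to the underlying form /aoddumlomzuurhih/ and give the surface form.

aodunlonzuurhih

Rule 1 (degemination): /dd/ is a geminate; the first /d/ deletes. /aoddumlomzuurhih/ → aodumlomzuurhih.
Rule 2 (nasal place assimilation): /m/ precedes the alveolar consonant /l/, so it assimilates in place to [n]. /m/ precedes the alveolar consonant /z/, so it assimilates in place to [n]. /aodumlomzuurhih/ → aodunlonzuurhih.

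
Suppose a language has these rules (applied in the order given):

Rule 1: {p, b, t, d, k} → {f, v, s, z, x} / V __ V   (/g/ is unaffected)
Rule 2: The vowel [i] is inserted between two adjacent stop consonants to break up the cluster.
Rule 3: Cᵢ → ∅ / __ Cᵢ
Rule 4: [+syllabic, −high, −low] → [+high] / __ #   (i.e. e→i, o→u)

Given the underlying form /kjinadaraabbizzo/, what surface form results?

kjinazaraabibizu

Rule 1 (intervocalic spirantization): /d/ is a stop between vowels /a/ and /a/, so it spirantizes to the fricative [z]. /kjinadaraabbizzo/ → kjinazaraabbizzo.
Rule 2 (stop-cluster i-epenthesis): /b/ and /b/ form a stop–stop cluster, so [i] is inserted between them. /kjinazaraabbizzo/ → kjinazaraabibizzo.
Rule 3 (degemination): /zz/ is a geminate; the first /z/ deletes. /kjinazaraabibizzo/ → kjinazaraabibizo.
Rule 4 (final vowel raising): /o/ is a mid vowel in word-final position, so it raises to [u]. /kjinazaraabibizo/ → kjinazaraabibizu.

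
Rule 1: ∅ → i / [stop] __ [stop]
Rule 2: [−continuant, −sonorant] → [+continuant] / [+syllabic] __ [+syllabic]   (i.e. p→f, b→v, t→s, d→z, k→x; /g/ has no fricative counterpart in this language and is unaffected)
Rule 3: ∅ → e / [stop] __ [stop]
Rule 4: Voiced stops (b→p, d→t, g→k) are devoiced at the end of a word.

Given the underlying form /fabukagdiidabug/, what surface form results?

favuxagiziizavuk

Rule 1 (stop-cluster i-epenthesis): /g/ and /d/ form a stop–stop cluster, so [i] is inserted between them. /fabukagdiidabug/ → fabukagidiidabug.
Rule 2 (intervocalic spirantization): /b/ is a stop between vowels /a/ and /u/, so it spirantizes to the fricative [v]. /k/ is a stop between vowels /u/ and /a/, so it spirantizes to the fricative [x]. /d/ is a stop between vowels /i/ and /i/, so it spirantizes to the fricative [z]. /d/ is a stop between vowels /i/ and /a/, so it spirantizes to the fricative [z]. /b/ is a stop between vowels /a/ and /u/, so it spirantizes to the fricative [v]. /fabukagidiidabug/ → favuxagiziizavug.
Rule 3 (stop-cluster e-epenthesis): no segment meets the environment; /favuxagiziizavug/ is unchanged.
Rule 4 (final devoicing): /g/ is a voiced stop in word-final position, so it devoices to [k]. /favuxagiziizavug/ → favuxagiziizavuk.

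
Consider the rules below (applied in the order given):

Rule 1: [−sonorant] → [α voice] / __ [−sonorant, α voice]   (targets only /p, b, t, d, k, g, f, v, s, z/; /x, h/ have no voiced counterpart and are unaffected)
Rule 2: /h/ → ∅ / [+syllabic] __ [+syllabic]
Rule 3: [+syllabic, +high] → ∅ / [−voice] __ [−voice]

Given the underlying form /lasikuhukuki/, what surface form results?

Rule 1 (regressive voicing assimilation): no segment meets the environment; /lasikuhukuki/ is unchanged.
Rule 2 (intervocalic h-deletion): /h/ occurs between vowels /u/ and /u/, so it deletes. /lasikuhukuki/ → lasikuukuki.
Rule 3 (high vowel syncope): /i/ is a high vowel flanked by voiceless consonants /s/ and /k/, so it deletes. /u/ is a high vowel flanked by voiceless consonants /k/ and /k/, so it deletes. /lasikuukuki/ → laskuukki.

laskuukki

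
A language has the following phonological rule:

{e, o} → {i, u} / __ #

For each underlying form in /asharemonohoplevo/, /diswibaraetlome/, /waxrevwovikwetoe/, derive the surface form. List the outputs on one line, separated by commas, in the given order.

/asharemonohoplevo/: /o/ is a mid vowel in word-final position, so it raises to [u]. → [asharemonohoplevu].
/diswibaraetlome/: /e/ is a mid vowel in word-final position, so it raises to [i]. → [diswibaraetlomi].
/waxrevwovikwetoe/: /e/ is a mid vowel in word-final position, so it raises to [i]. → [waxrevwovikwetoi].

asharemonohoplevu, diswibaraetlomi, waxrevwovikwetoi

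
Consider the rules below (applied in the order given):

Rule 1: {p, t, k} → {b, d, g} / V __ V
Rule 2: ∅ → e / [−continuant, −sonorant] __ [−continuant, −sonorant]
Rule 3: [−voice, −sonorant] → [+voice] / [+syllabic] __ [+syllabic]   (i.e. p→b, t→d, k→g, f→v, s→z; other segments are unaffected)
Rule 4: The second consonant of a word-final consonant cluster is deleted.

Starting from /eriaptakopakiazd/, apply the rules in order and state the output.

eriabedagobagiaz

Rule 1 (intervocalic voicing): /k/ is a voiceless stop between vowels /a/ and /o/, so it voices to [g]. /p/ is a voiceless stop between vowels /o/ and /a/, so it voices to [b]. /k/ is a voiceless stop between vowels /a/ and /i/, so it voices to [g]. /eriaptakopakiazd/ → eriaptagobagiazd.
Rule 2 (stop-cluster e-epenthesis): /p/ and /t/ form a stop–stop cluster, so [e] is inserted between them. /eriaptagobagiazd/ → eriapetagobagiazd.
Rule 3 (intervocalic voicing): /p/ is a voiceless obstruent between vowels /a/ and /e/, so it voices to [b]. /t/ is a voiceless obstruent between vowels /e/ and /a/, so it voices to [d]. /eriapetagobagiazd/ → eriabedagobagiazd.
Rule 4 (final cluster simplification): /d/ is the second consonant of a word-final cluster /zd/, so it deletes. /eriabedagobagiazd/ → eriabedagobagiaz.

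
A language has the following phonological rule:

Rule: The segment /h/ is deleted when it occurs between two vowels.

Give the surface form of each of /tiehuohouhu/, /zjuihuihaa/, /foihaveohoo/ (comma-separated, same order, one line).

/tiehuohouhu/: /h/ occurs between vowels /e/ and /u/, so it deletes. /h/ occurs between vowels /o/ and /o/, so it deletes. /h/ occurs between vowels /u/ and /u/, so it deletes. → [tieuoouu].
/zjuihuihaa/: /h/ occurs between vowels /i/ and /u/, so it deletes. /h/ occurs between vowels /i/ and /a/, so it deletes. → [zjuiuiaa].
/foihaveohoo/: /h/ occurs between vowels /i/ and /a/, so it deletes. /h/ occurs between vowels /o/ and /o/, so it deletes. → [foiaveooo].

tieuoouu, zjuiuiaa, foiaveooo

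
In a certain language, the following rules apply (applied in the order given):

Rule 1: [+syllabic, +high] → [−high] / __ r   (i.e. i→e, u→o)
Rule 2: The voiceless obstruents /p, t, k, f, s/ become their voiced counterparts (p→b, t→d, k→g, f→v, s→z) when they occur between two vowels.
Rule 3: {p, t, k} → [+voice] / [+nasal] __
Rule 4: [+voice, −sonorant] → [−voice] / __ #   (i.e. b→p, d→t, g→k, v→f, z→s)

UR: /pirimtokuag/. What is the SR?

perimdoguak

Rule 1 (pre-rhotic lowering): /i/ is a high vowel immediately before /r/, so it lowers to [e]. /pirimtokuag/ → perimtokuag.
Rule 2 (intervocalic voicing): /k/ is a voiceless obstruent between vowels /o/ and /u/, so it voices to [g]. /perimtokuag/ → perimtoguag.
Rule 3 (post-nasal voicing): /t/ is a voiceless stop immediately after the nasal /m/, so it voices to [d]. /perimtoguag/ → perimdoguag.
Rule 4 (final devoicing): /g/ is a voiced obstruent in word-final position, so it devoices to [k]. /perimdoguag/ → perimdoguak.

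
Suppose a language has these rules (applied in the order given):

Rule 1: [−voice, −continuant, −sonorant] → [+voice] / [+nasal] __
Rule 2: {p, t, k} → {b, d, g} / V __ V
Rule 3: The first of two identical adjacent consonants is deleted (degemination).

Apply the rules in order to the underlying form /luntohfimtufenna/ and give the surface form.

lundohfimdufena

Rule 1 (post-nasal voicing): /t/ is a voiceless stop immediately after the nasal /n/, so it voices to [d]. /t/ is a voiceless stop immediately after the nasal /m/, so it voices to [d]. /luntohfimtufenna/ → lundohfimdufenna.
Rule 2 (intervocalic voicing): no segment meets the environment; /lundohfimdufenna/ is unchanged.
Rule 3 (degemination): /nn/ is a geminate; the first /n/ deletes. /lundohfimdufenna/ → lundohfimdufena.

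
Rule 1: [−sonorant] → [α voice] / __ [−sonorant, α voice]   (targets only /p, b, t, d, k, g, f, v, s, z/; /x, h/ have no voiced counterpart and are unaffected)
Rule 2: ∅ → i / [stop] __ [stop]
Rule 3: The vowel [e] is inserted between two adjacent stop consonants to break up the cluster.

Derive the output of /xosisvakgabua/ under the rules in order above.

Rule 1 (regressive voicing assimilation): /s/ precedes the voiced obstruent /v/, so it voices to [z] by assimilation. /k/ precedes the voiced obstruent /g/, so it voices to [g] by assimilation. /xosisvakgabua/ → xosizvaggabua.
Rule 2 (stop-cluster i-epenthesis): /g/ and /g/ form a stop–stop cluster, so [i] is inserted between them. /xosizvaggabua/ → xosizvagigabua.
Rule 3 (stop-cluster e-epenthesis): no segment meets the environment; /xosizvagigabua/ is unchanged.

xosizvagigabua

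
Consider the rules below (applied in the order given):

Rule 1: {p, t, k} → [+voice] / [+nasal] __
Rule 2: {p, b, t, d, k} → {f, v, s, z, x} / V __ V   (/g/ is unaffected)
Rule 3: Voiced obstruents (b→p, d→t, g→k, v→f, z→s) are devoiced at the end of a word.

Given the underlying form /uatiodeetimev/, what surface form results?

uasiozeesimef

Rule 1 (post-nasal voicing): no segment meets the environment; /uatiodeetimev/ is unchanged.
Rule 2 (intervocalic spirantization): /t/ is a stop between vowels /a/ and /i/, so it spirantizes to the fricative [s]. /d/ is a stop between vowels /o/ and /e/, so it spirantizes to the fricative [z]. /t/ is a stop between vowels /e/ and /i/, so it spirantizes to the fricative [s]. /uatiodeetimev/ → uasiozeesimev.
Rule 3 (final devoicing): /v/ is a voiced obstruent in word-final position, so it devoices to [f]. /uasiozeesimev/ → uasiozeesimef.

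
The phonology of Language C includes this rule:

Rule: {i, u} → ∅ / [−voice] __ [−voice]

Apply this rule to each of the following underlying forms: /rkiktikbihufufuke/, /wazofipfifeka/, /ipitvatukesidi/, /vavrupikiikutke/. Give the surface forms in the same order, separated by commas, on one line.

/rkiktikbihufufuke/: /i/ is a high vowel flanked by voiceless consonants /k/ and /k/, so it deletes. /i/ is a high vowel flanked by voiceless consonants /t/ and /k/, so it deletes. /u/ is a high vowel flanked by voiceless consonants /h/ and /f/, so it deletes. /u/ is a high vowel flanked by voiceless consonants /f/ and /f/, so it deletes. /u/ is a high vowel flanked by voiceless consonants /f/ and /k/, so it deletes. → [rkktkbihffke].
/wazofipfifeka/: /i/ is a high vowel flanked by voiceless consonants /f/ and /p/, so it deletes. /i/ is a high vowel flanked by voiceless consonants /f/ and /f/, so it deletes. → [wazofpffeka].
/ipitvatukesidi/: /i/ is a high vowel flanked by voiceless consonants /p/ and /t/, so it deletes. /u/ is a high vowel flanked by voiceless consonants /t/ and /k/, so it deletes. → [iptvatkesidi].
/vavrupikiikutke/: /i/ is a high vowel flanked by voiceless consonants /p/ and /k/, so it deletes. /u/ is a high vowel flanked by voiceless consonants /k/ and /t/, so it deletes. → [vavrupkiiktke].

rkktkbihffke, wazofpffeka, iptvatkesidi, vavrupkiiktke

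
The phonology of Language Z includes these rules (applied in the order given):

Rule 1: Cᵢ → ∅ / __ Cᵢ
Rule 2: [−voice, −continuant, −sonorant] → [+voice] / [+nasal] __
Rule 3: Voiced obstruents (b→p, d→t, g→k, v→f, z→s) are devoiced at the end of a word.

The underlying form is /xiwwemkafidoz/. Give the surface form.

xiwemgafidos

Rule 1 (degemination): /ww/ is a geminate; the first /w/ deletes. /xiwwemkafidoz/ → xiwemkafidoz.
Rule 2 (post-nasal voicing): /k/ is a voiceless stop immediately after the nasal /m/, so it voices to [g]. /xiwemkafidoz/ → xiwemgafidoz.
Rule 3 (final devoicing): /z/ is a voiced obstruent in word-final position, so it devoices to [s]. /xiwemgafidoz/ → xiwemgafidos.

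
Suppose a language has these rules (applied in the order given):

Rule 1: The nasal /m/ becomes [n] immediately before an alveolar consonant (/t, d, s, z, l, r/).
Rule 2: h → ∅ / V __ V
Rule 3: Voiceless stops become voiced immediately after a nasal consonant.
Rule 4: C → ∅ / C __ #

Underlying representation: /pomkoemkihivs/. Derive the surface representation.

Rule 1 (nasal place assimilation): no segment meets the environment; /pomkoemkihivs/ is unchanged.
Rule 2 (intervocalic h-deletion): /h/ occurs between vowels /i/ and /i/, so it deletes. /pomkoemkihivs/ → pomkoemkiivs.
Rule 3 (post-nasal voicing): /k/ is a voiceless stop immediately after the nasal /m/, so it voices to [g]. /k/ is a voiceless stop immediately after the nasal /m/, so it voices to [g]. /pomkoemkiivs/ → pomgoemgiivs.
Rule 4 (final cluster simplification): /s/ is the second consonant of a word-final cluster /vs/, so it deletes. /pomgoemgiivs/ → pomgoemgiiv.

pomgoemgiiv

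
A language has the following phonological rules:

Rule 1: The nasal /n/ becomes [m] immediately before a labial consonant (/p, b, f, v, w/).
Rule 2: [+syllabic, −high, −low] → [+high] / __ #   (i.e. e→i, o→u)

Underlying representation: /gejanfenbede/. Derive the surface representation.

gejamfembedi

Rule 1 (nasal place assimilation): /n/ precedes the labial consonant /f/, so it assimilates in place to [m]. /n/ precedes the labial consonant /b/, so it assimilates in place to [m]. /gejanfenbede/ → gejamfembede.
Rule 2 (final vowel raising): /e/ is a mid vowel in word-final position, so it raises to [i]. /gejamfembede/ → gejamfembedi.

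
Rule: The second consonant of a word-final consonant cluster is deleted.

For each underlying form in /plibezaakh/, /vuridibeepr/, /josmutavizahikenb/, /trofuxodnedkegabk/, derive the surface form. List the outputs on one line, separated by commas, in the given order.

plibezaak, vuridibeep, josmutavizahiken, trofuxodnedkegab

/plibezaakh/: /h/ is the second consonant of a word-final cluster /kh/, so it deletes. → [plibezaak].
/vuridibeepr/: /r/ is the second consonant of a word-final cluster /pr/, so it deletes. → [vuridibeep].
/josmutavizahikenb/: /b/ is the second consonant of a word-final cluster /nb/, so it deletes. → [josmutavizahiken].
/trofuxodnedkegabk/: /k/ is the second consonant of a word-final cluster /bk/, so it deletes. → [trofuxodnedkegab].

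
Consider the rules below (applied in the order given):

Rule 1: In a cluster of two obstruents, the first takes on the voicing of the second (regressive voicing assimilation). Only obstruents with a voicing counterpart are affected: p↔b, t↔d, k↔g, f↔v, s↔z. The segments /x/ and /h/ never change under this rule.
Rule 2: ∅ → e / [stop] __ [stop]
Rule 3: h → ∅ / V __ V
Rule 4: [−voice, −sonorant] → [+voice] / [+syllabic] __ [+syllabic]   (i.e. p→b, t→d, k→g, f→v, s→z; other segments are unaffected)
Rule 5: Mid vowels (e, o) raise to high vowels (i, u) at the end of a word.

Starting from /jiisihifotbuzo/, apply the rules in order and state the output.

jiiziivodebuzu

Rule 1 (regressive voicing assimilation): /t/ precedes the voiced obstruent /b/, so it voices to [d] by assimilation. /jiisihifotbuzo/ → jiisihifodbuzo.
Rule 2 (stop-cluster e-epenthesis): /d/ and /b/ form a stop–stop cluster, so [e] is inserted between them. /jiisihifodbuzo/ → jiisihifodebuzo.
Rule 3 (intervocalic h-deletion): /h/ occurs between vowels /i/ and /i/, so it deletes. /jiisihifodebuzo/ → jiisiifodebuzo.
Rule 4 (intervocalic voicing): /s/ is a voiceless obstruent between vowels /i/ and /i/, so it voices to [z]. /f/ is a voiceless obstruent between vowels /i/ and /o/, so it voices to [v]. /jiisiifodebuzo/ → jiiziivodebuzo.
Rule 5 (final vowel raising): /o/ is a mid vowel in word-final position, so it raises to [u]. /jiiziivodebuzo/ → jiiziivodebuzu.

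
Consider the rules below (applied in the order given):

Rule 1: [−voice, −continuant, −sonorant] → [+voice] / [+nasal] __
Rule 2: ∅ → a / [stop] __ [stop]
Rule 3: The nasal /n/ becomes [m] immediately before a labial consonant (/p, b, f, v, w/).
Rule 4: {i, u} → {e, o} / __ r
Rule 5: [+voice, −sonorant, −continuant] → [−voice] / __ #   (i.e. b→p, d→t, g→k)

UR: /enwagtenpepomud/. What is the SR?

emwagatembepomut

Rule 1 (post-nasal voicing): /p/ is a voiceless stop immediately after the nasal /n/, so it voices to [b]. /enwagtenpepomud/ → enwagtenbepomud.
Rule 2 (stop-cluster a-epenthesis): /g/ and /t/ form a stop–stop cluster, so [a] is inserted between them. /enwagtenbepomud/ → enwagatenbepomud.
Rule 3 (nasal place assimilation): /n/ precedes the labial consonant /w/, so it assimilates in place to [m]. /n/ precedes the labial consonant /b/, so it assimilates in place to [m]. /enwagatenbepomud/ → emwagatembepomud.
Rule 4 (pre-rhotic lowering): no segment meets the environment; /emwagatembepomud/ is unchanged.
Rule 5 (final devoicing): /d/ is a voiced stop in word-final position, so it devoices to [t]. /emwagatembepomud/ → emwagatembepomut.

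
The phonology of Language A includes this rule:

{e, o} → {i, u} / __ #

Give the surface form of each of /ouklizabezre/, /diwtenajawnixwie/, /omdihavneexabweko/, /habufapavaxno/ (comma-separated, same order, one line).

/ouklizabezre/: /e/ is a mid vowel in word-final position, so it raises to [i]. → [ouklizabezri].
/diwtenajawnixwie/: /e/ is a mid vowel in word-final position, so it raises to [i]. → [diwtenajawnixwii].
/omdihavneexabweko/: /o/ is a mid vowel in word-final position, so it raises to [u]. → [omdihavneexabweku].
/habufapavaxno/: /o/ is a mid vowel in word-final position, so it raises to [u]. → [habufapavaxnu].

ouklizabezri, diwtenajawnixwii, omdihavneexabweku, habufapavaxnu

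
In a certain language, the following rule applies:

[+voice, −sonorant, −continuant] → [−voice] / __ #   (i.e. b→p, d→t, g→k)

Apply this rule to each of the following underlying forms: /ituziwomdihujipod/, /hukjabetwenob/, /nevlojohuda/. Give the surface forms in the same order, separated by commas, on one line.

/ituziwomdihujipod/: /d/ is a voiced stop in word-final position, so it devoices to [t]. → [ituziwomdihujipot].
/hukjabetwenob/: /b/ is a voiced stop in word-final position, so it devoices to [p]. → [hukjabetwenop].
/nevlojohuda/: the rule's environment is not met; surfaces unchanged as [nevlojohuda].

ituziwomdihujipot, hukjabetwenop, nevlojohuda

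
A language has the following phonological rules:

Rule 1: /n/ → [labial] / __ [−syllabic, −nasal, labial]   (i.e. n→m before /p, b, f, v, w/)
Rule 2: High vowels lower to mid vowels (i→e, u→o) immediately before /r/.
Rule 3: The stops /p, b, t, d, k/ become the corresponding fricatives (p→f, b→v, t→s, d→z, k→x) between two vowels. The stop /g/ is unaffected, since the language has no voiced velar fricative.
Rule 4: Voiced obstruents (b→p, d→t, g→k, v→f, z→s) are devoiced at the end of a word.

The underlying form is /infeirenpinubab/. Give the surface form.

imfeerempinuvap

Rule 1 (nasal place assimilation): /n/ precedes the labial consonant /f/, so it assimilates in place to [m]. /n/ precedes the labial consonant /p/, so it assimilates in place to [m]. /infeirenpinubab/ → imfeirempinubab.
Rule 2 (pre-rhotic lowering): /i/ is a high vowel immediately before /r/, so it lowers to [e]. /imfeirempinubab/ → imfeerempinubab.
Rule 3 (intervocalic spirantization): /b/ is a stop between vowels /u/ and /a/, so it spirantizes to the fricative [v]. /imfeerempinubab/ → imfeerempinuvab.
Rule 4 (final devoicing): /b/ is a voiced obstruent in word-final position, so it devoices to [p]. /imfeerempinuvab/ → imfeerempinuvap.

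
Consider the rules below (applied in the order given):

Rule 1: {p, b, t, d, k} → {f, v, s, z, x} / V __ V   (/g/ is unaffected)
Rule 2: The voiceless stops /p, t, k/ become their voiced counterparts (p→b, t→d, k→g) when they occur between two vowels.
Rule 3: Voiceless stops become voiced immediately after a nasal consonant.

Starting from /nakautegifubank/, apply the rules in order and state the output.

naxausegifuvang

Rule 1 (intervocalic spirantization): /k/ is a stop between vowels /a/ and /a/, so it spirantizes to the fricative [x]. /t/ is a stop between vowels /u/ and /e/, so it spirantizes to the fricative [s]. /b/ is a stop between vowels /u/ and /a/, so it spirantizes to the fricative [v]. /nakautegifubank/ → naxausegifuvank.
Rule 2 (intervocalic voicing): no segment meets the environment; /naxausegifuvank/ is unchanged.
Rule 3 (post-nasal voicing): /k/ is a voiceless stop immediately after the nasal /n/, so it voices to [g]. /naxausegifuvank/ → naxausegifuvang.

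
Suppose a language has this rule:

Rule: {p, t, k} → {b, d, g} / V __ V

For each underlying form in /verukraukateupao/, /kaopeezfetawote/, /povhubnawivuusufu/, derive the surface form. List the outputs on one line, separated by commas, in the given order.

/verukraukateupao/: /k/ is a voiceless stop between vowels /u/ and /a/, so it voices to [g]. /t/ is a voiceless stop between vowels /a/ and /e/, so it voices to [d]. /p/ is a voiceless stop between vowels /u/ and /a/, so it voices to [b]. → [verukraugadeubao].
/kaopeezfetawote/: /p/ is a voiceless stop between vowels /o/ and /e/, so it voices to [b]. /t/ is a voiceless stop between vowels /e/ and /a/, so it voices to [d]. /t/ is a voiceless stop between vowels /o/ and /e/, so it voices to [d]. → [kaobeezfedawode].
/povhubnawivuusufu/: the rule's environment is not met; surfaces unchanged as [povhubnawivuusufu].

verukraugadeubao, kaobeezfedawode, povhubnawivuusufu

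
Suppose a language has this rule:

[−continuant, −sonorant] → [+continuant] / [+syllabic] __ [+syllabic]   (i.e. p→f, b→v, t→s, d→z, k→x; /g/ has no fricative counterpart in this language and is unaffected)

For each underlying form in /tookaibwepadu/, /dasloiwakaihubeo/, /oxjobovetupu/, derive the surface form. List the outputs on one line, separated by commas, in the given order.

/tookaibwepadu/: /k/ is a stop between vowels /o/ and /a/, so it spirantizes to the fricative [x]. /p/ is a stop between vowels /e/ and /a/, so it spirantizes to the fricative [f]. /d/ is a stop between vowels /a/ and /u/, so it spirantizes to the fricative [z]. → [tooxaibwefazu].
/dasloiwakaihubeo/: /k/ is a stop between vowels /a/ and /a/, so it spirantizes to the fricative [x]. /b/ is a stop between vowels /u/ and /e/, so it spirantizes to the fricative [v]. → [dasloiwaxaihuveo].
/oxjobovetupu/: /b/ is a stop between vowels /o/ and /o/, so it spirantizes to the fricative [v]. /t/ is a stop between vowels /e/ and /u/, so it spirantizes to the fricative [s]. /p/ is a stop between vowels /u/ and /u/, so it spirantizes to the fricative [f]. → [oxjovovesufu].

tooxaibwefazu, dasloiwaxaihuveo, oxjovovesufu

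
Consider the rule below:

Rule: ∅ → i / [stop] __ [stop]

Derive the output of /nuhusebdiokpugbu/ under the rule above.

nuhusebidiokipugibu

/b/ and /d/ form a stop–stop cluster, so [i] is inserted between them.
/k/ and /p/ form a stop–stop cluster, so [i] is inserted between them.
/g/ and /b/ form a stop–stop cluster, so [i] is inserted between them.
Surface form: [nuhusebidiokipugibu].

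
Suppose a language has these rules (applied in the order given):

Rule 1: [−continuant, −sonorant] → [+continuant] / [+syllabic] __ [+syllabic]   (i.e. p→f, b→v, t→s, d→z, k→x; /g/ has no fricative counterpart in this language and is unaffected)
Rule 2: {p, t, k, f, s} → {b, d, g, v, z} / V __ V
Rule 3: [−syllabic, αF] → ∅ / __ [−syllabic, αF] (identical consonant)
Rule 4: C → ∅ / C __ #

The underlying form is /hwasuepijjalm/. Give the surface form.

hwazuevijal

Rule 1 (intervocalic spirantization): /p/ is a stop between vowels /e/ and /i/, so it spirantizes to the fricative [f]. /hwasuepijjalm/ → hwasuefijjalm.
Rule 2 (intervocalic voicing): /s/ is a voiceless obstruent between vowels /a/ and /u/, so it voices to [z]. /f/ is a voiceless obstruent between vowels /e/ and /i/, so it voices to [v]. /hwasuefijjalm/ → hwazuevijjalm.
Rule 3 (degemination): /jj/ is a geminate; the first /j/ deletes. /hwazuevijjalm/ → hwazuevijalm.
Rule 4 (final cluster simplification): /m/ is the second consonant of a word-final cluster /lm/, so it deletes. /hwazuevijalm/ → hwazuevijal.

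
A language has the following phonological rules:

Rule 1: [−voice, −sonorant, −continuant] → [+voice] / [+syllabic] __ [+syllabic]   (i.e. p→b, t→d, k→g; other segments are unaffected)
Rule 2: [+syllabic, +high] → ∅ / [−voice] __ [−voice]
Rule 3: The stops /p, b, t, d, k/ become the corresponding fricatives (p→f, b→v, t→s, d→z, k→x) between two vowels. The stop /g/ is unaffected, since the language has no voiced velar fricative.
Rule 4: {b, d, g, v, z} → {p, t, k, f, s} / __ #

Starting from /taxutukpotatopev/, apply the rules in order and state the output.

Rule 1 (intervocalic voicing): /t/ is a voiceless stop between vowels /u/ and /u/, so it voices to [d]. /t/ is a voiceless stop between vowels /o/ and /a/, so it voices to [d]. /t/ is a voiceless stop between vowels /a/ and /o/, so it voices to [d]. /p/ is a voiceless stop between vowels /o/ and /e/, so it voices to [b]. /taxutukpotatopev/ → taxudukpodadobev.
Rule 2 (high vowel syncope): no segment meets the environment; /taxudukpodadobev/ is unchanged.
Rule 3 (intervocalic spirantization): /d/ is a stop between vowels /u/ and /u/, so it spirantizes to the fricative [z]. /d/ is a stop between vowels /o/ and /a/, so it spirantizes to the fricative [z]. /d/ is a stop between vowels /a/ and /o/, so it spirantizes to the fricative [z]. /b/ is a stop between vowels /o/ and /e/, so it spirantizes to the fricative [v]. /taxudukpodadobev/ → taxuzukpozazovev.
Rule 4 (final devoicing): /v/ is a voiced obstruent in word-final position, so it devoices to [f]. /taxuzukpozazovev/ → taxuzukpozazovef.

taxuzukpozazovef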